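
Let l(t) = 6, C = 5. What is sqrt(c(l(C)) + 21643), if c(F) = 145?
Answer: 2*sqrt(5447) ≈ 147.61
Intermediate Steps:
sqrt(c(l(C)) + 21643) = sqrt(145 + 21643) = sqrt(21788) = 2*sqrt(5447)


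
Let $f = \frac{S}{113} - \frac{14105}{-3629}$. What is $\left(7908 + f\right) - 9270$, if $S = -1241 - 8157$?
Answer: $- \frac{591036351}{410077} \approx -1441.3$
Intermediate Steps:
$S = -9398$ ($S = -1241 - 8157 = -9398$)
$f = - \frac{32511477}{410077}$ ($f = - \frac{9398}{113} - \frac{14105}{-3629} = \left(-9398\right) \frac{1}{113} - - \frac{14105}{3629} = - \frac{9398}{113} + \frac{14105}{3629} = - \frac{32511477}{410077} \approx -79.281$)
$\left(7908 + f\right) - 9270 = \left(7908 - \frac{32511477}{410077}\right) - 9270 = \frac{3210377439}{410077} - 9270 = - \frac{591036351}{410077}$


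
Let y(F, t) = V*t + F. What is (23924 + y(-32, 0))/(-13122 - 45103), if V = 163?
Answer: -23892/58225 ≈ -0.41034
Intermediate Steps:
y(F, t) = F + 163*t (y(F, t) = 163*t + F = F + 163*t)
(23924 + y(-32, 0))/(-13122 - 45103) = (23924 + (-32 + 163*0))/(-13122 - 45103) = (23924 + (-32 + 0))/(-58225) = (23924 - 32)*(-1/58225) = 23892*(-1/58225) = -23892/58225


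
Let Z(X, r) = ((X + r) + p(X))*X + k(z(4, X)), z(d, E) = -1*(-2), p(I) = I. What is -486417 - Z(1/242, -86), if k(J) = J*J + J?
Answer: -14243427881/29282 ≈ -4.8642e+5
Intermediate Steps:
z(d, E) = 2
k(J) = J + J² (k(J) = J² + J = J + J²)
Z(X, r) = 6 + X*(r + 2*X) (Z(X, r) = ((X + r) + X)*X + 2*(1 + 2) = (r + 2*X)*X + 2*3 = X*(r + 2*X) + 6 = 6 + X*(r + 2*X))
-486417 - Z(1/242, -86) = -486417 - (6 + 2*(1/242)² - 86/242) = -486417 - (6 + 2*(1/242)² + (1/242)*(-86)) = -486417 - (6 + 2*(1/58564) - 43/121) = -486417 - (6 + 1/29282 - 43/121) = -486417 - 1*165287/29282 = -486417 - 165287/29282 = -14243427881/29282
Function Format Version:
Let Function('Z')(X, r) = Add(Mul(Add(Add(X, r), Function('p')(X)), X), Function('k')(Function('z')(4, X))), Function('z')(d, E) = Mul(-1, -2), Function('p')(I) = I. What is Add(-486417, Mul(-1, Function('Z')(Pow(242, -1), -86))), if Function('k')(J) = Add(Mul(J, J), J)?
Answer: Rational(-14243427881, 29282) ≈ -4.8642e+5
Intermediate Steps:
Function('z')(d, E) = 2
Function('k')(J) = Add(J, Pow(J, 2)) (Function('k')(J) = Add(Pow(J, 2), J) = Add(J, Pow(J, 2)))
Function('Z')(X, r) = Add(6, Mul(X, Add(r, Mul(2, X)))) (Function('Z')(X, r) = Add(Mul(Add(Add(X, r), X), X), Mul(2, Add(1, 2))) = Add(Mul(Add(r, Mul(2, X)), X), Mul(2, 3)) = Add(Mul(X, Add(r, Mul(2, X))), 6) = Add(6, Mul(X, Add(r, Mul(2, X)))))
Add(-486417, Mul(-1, Function('Z')(Pow(242, -1), -86))) = Add(-486417, Mul(-1, Add(6, Mul(2, Pow(Pow(242, -1), 2)), Mul(Pow(242, -1), -86)))) = Add(-486417, Mul(-1, Add(6, Mul(2, Pow(Rational(1, 242), 2)), Mul(Rational(1, 242), -86)))) = Add(-486417, Mul(-1, Add(6, Mul(2, Rational(1, 58564)), Rational(-43, 121)))) = Add(-486417, Mul(-1, Add(6, Rational(1, 29282), Rational(-43, 121)))) = Add(-486417, Mul(-1, Rational(165287, 29282))) = Add(-486417, Rational(-165287, 29282)) = Rational(-14243427881, 29282)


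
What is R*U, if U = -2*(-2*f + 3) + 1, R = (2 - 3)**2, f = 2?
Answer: 3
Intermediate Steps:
R = 1 (R = (-1)**2 = 1)
U = 3 (U = -2*(-2*2 + 3) + 1 = -2*(-4 + 3) + 1 = -2*(-1) + 1 = 2 + 1 = 3)
R*U = 1*3 = 3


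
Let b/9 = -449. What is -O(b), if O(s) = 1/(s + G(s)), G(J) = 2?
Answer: 1/4039 ≈ 0.00024759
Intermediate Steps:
b = -4041 (b = 9*(-449) = -4041)
O(s) = 1/(2 + s) (O(s) = 1/(s + 2) = 1/(2 + s))
-O(b) = -1/(2 - 4041) = -1/(-4039) = -1*(-1/4039) = 1/4039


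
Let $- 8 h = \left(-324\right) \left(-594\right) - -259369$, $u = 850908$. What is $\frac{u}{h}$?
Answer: $- \frac{6807264}{451825} \approx -15.066$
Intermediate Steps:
$h = - \frac{451825}{8}$ ($h = - \frac{\left(-324\right) \left(-594\right) - -259369}{8} = - \frac{192456 + 259369}{8} = \left(- \frac{1}{8}\right) 451825 = - \frac{451825}{8} \approx -56478.0$)
$\frac{u}{h} = \frac{850908}{- \frac{451825}{8}} = 850908 \left(- \frac{8}{451825}\right) = - \frac{6807264}{451825}$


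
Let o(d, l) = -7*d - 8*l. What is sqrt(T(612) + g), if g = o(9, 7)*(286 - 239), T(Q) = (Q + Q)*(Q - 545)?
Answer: sqrt(76415) ≈ 276.43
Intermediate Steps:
T(Q) = 2*Q*(-545 + Q) (T(Q) = (2*Q)*(-545 + Q) = 2*Q*(-545 + Q))
o(d, l) = -8*l - 7*d
g = -5593 (g = (-8*7 - 7*9)*(286 - 239) = (-56 - 63)*47 = -119*47 = -5593)
sqrt(T(612) + g) = sqrt(2*612*(-545 + 612) - 5593) = sqrt(2*612*67 - 5593) = sqrt(82008 - 5593) = sqrt(76415)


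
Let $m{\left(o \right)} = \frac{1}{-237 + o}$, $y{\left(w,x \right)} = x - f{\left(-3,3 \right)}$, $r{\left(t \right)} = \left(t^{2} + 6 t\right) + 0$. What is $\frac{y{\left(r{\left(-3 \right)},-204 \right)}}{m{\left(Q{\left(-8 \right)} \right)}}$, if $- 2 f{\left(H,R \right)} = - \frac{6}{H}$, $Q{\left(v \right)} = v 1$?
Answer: $49735$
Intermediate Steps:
$Q{\left(v \right)} = v$
$f{\left(H,R \right)} = \frac{3}{H}$ ($f{\left(H,R \right)} = - \frac{\left(-6\right) \frac{1}{H}}{2} = \frac{3}{H}$)
$r{\left(t \right)} = t^{2} + 6 t$
$y{\left(w,x \right)} = 1 + x$ ($y{\left(w,x \right)} = x - \frac{3}{-3} = x - 3 \left(- \frac{1}{3}\right) = x - -1 = x + 1 = 1 + x$)
$\frac{y{\left(r{\left(-3 \right)},-204 \right)}}{m{\left(Q{\left(-8 \right)} \right)}} = \frac{1 - 204}{\frac{1}{-237 - 8}} = - \frac{203}{\frac{1}{-245}} = - \frac{203}{- \frac{1}{245}} = \left(-203\right) \left(-245\right) = 49735$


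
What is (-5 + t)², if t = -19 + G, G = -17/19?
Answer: 223729/361 ≈ 619.75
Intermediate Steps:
G = -17/19 (G = -17*1/19 = -17/19 ≈ -0.89474)
t = -378/19 (t = -19 - 17/19 = -378/19 ≈ -19.895)
(-5 + t)² = (-5 - 378/19)² = (-473/19)² = 223729/361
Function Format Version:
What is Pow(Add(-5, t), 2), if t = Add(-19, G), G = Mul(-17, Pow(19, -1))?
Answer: Rational(223729, 361) ≈ 619.75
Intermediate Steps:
G = Rational(-17, 19) (G = Mul(-17, Rational(1, 19)) = Rational(-17, 19) ≈ -0.89474)
t = Rational(-378, 19) (t = Add(-19, Rational(-17, 19)) = Rational(-378, 19) ≈ -19.895)
Pow(Add(-5, t), 2) = Pow(Add(-5, Rational(-378, 19)), 2) = Pow(Rational(-473, 19), 2) = Rational(223729, 361)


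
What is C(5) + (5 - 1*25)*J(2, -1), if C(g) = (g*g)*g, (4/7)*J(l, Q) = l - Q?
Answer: 20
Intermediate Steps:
J(l, Q) = -7*Q/4 + 7*l/4 (J(l, Q) = 7*(l - Q)/4 = -7*Q/4 + 7*l/4)
C(g) = g**3 (C(g) = g**2*g = g**3)
C(5) + (5 - 1*25)*J(2, -1) = 5**3 + (5 - 1*25)*(-7/4*(-1) + (7/4)*2) = 125 + (5 - 25)*(7/4 + 7/2) = 125 - 20*21/4 = 125 - 105 = 20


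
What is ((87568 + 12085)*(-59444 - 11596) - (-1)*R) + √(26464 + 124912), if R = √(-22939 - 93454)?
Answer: -7079349120 + 4*√9461 + I*√116393 ≈ -7.0793e+9 + 341.16*I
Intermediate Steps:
R = I*√116393 (R = √(-116393) = I*√116393 ≈ 341.16*I)
((87568 + 12085)*(-59444 - 11596) - (-1)*R) + √(26464 + 124912) = ((87568 + 12085)*(-59444 - 11596) - (-1)*I*√116393) + √(26464 + 124912) = (99653*(-71040) - (-1)*I*√116393) + √151376 = (-7079349120 + I*√116393) + 4*√9461 = -7079349120 + 4*√9461 + I*√116393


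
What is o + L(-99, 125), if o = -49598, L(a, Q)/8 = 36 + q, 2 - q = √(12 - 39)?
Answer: -49294 - 24*I*√3 ≈ -49294.0 - 41.569*I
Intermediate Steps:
q = 2 - 3*I*√3 (q = 2 - √(12 - 39) = 2 - √(-27) = 2 - 3*I*√3 ≈ 2.0 - 5.1962*I)
L(a, Q) = 304 - 24*I*√3 (L(a, Q) = 8*(36 + (2 - 3*I*√3)) = 8*(38 - 3*I*√3) = 304 - 24*I*√3)
o + L(-99, 125) = -49598 + (304 - 24*I*√3) = -49294 - 24*I*√3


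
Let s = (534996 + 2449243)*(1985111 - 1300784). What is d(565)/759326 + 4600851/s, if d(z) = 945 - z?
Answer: 129921294700761/258448667531524813 ≈ 0.00050270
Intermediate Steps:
s = 2042195322153 (s = 2984239*684327 = 2042195322153)
d(565)/759326 + 4600851/s = (945 - 1*565)/759326 + 4600851/2042195322153 = (945 - 565)*(1/759326) + 4600851*(1/2042195322153) = 380*(1/759326) + 1533617/680731774051 = 190/379663 + 1533617/680731774051 = 129921294700761/258448667531524813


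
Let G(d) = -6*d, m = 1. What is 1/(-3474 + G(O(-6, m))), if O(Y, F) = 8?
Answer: -1/3522 ≈ -0.00028393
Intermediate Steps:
1/(-3474 + G(O(-6, m))) = 1/(-3474 - 6*8) = 1/(-3474 - 48) = 1/(-3522) = -1/3522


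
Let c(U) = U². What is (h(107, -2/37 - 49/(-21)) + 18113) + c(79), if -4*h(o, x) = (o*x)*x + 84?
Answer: 1192378609/49284 ≈ 24194.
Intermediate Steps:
h(o, x) = -21 - o*x²/4 (h(o, x) = -((o*x)*x + 84)/4 = -(o*x² + 84)/4 = -(84 + o*x²)/4 = -21 - o*x²/4)
(h(107, -2/37 - 49/(-21)) + 18113) + c(79) = ((-21 - ¼*107*(-2/37 - 49/(-21))²) + 18113) + 79² = ((-21 - ¼*107*(-2*1/37 - 49*(-1/21))²) + 18113) + 6241 = ((-21 - ¼*107*(-2/37 + 7/3)²) + 18113) + 6241 = ((-21 - ¼*107*(253/111)²) + 18113) + 6241 = ((-21 - ¼*107*64009/12321) + 18113) + 6241 = ((-21 - 6848963/49284) + 18113) + 6241 = (-7883927/49284 + 18113) + 6241 = 884797165/49284 + 6241 = 1192378609/49284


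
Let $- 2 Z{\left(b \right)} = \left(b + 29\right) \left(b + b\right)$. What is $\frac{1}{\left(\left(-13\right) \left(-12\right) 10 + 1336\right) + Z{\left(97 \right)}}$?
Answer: $- \frac{1}{9326} \approx -0.00010723$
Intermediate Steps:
$Z{\left(b \right)} = - b \left(29 + b\right)$ ($Z{\left(b \right)} = - \frac{\left(b + 29\right) \left(b + b\right)}{2} = - \frac{\left(29 + b\right) 2 b}{2} = - \frac{2 b \left(29 + b\right)}{2} = - b \left(29 + b\right)$)
$\frac{1}{\left(\left(-13\right) \left(-12\right) 10 + 1336\right) + Z{\left(97 \right)}} = \frac{1}{\left(\left(-13\right) \left(-12\right) 10 + 1336\right) - 97 \left(29 + 97\right)} = \frac{1}{\left(156 \cdot 10 + 1336\right) - 97 \cdot 126} = \frac{1}{\left(1560 + 1336\right) - 12222} = \frac{1}{2896 - 12222} = \frac{1}{-9326} = - \frac{1}{9326}$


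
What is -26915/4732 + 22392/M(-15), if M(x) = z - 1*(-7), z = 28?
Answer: 15002417/23660 ≈ 634.08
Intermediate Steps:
M(x) = 35 (M(x) = 28 - 1*(-7) = 28 + 7 = 35)
-26915/4732 + 22392/M(-15) = -26915/4732 + 22392/35 = -26915*1/4732 + 22392*(1/35) = -3845/676 + 22392/35 = 15002417/23660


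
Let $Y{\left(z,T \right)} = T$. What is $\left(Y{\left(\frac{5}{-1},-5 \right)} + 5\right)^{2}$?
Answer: $0$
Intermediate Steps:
$\left(Y{\left(\frac{5}{-1},-5 \right)} + 5\right)^{2} = \left(-5 + 5\right)^{2} = 0^{2} = 0$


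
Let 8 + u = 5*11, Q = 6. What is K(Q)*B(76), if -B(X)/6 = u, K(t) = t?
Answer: -1692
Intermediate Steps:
u = 47 (u = -8 + 5*11 = -8 + 55 = 47)
B(X) = -282 (B(X) = -6*47 = -282)
K(Q)*B(76) = 6*(-282) = -1692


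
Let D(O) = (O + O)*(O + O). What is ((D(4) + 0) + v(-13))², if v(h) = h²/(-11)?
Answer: 286225/121 ≈ 2365.5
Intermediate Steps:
v(h) = -h²/11 (v(h) = h²*(-1/11) = -h²/11)
D(O) = 4*O² (D(O) = (2*O)*(2*O) = 4*O²)
((D(4) + 0) + v(-13))² = ((4*4² + 0) - 1/11*(-13)²)² = ((4*16 + 0) - 1/11*169)² = ((64 + 0) - 169/11)² = (64 - 169/11)² = (535/11)² = 286225/121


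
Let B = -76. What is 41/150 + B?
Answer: -11359/150 ≈ -75.727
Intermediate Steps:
41/150 + B = 41/150 - 76 = -11359/150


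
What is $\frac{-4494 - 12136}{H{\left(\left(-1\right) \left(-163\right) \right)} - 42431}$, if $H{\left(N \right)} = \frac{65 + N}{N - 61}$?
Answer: $\frac{282710}{721289} \approx 0.39195$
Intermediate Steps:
$H{\left(N \right)} = \frac{65 + N}{-61 + N}$
$\frac{-4494 - 12136}{H{\left(\left(-1\right) \left(-163\right) \right)} - 42431} = \frac{-4494 - 12136}{\frac{65 - -163}{-61 - -163} - 42431} = - \frac{16630}{\frac{65 + 163}{-61 + 163} - 42431} = - \frac{16630}{\frac{1}{102} \cdot 228 - 42431} = - \frac{16630}{\frac{38}{17} - 42431} = - \frac{16630}{- \frac{721289}{17}} = \left(-16630\right) \left(- \frac{17}{721289}\right) = \frac{282710}{721289}$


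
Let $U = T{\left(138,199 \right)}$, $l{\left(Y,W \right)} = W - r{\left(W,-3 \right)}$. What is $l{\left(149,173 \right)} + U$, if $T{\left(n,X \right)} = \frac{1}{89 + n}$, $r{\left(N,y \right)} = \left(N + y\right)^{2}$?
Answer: $- \frac{6521028}{227} \approx -28727.0$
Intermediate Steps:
$l{\left(Y,W \right)} = W - \left(-3 + W\right)^{2}$ ($l{\left(Y,W \right)} = W - \left(W - 3\right)^{2} = W - \left(-3 + W\right)^{2}$)
$U = \frac{1}{227}$ ($U = \frac{1}{89 + 138} = \frac{1}{227} \approx 0.0044053$)
$l{\left(149,173 \right)} + U = \left(173 - \left(-3 + 173\right)^{2}\right) + \frac{1}{227} = \left(173 - 170^{2}\right) + \frac{1}{227} = \left(173 - 28900\right) + \frac{1}{227} = -28727 + \frac{1}{227} = - \frac{6521028}{227}$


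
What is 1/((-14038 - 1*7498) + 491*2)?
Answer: -1/20554 ≈ -4.8652e-5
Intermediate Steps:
1/((-14038 - 1*7498) + 491*2) = 1/((-14038 - 7498) + 982) = 1/(-21536 + 982) = 1/(-20554) = -1/20554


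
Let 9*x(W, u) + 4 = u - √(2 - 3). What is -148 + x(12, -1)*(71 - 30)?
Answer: -1537/9 - 41*I/9 ≈ -170.78 - 4.5556*I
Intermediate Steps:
x(W, u) = -4/9 - I/9 + u/9 (x(W, u) = -4/9 + (u - √(2 - 3))/9 = -4/9 + (u - √(-1))/9 = -4/9 + (u - I)/9 = -4/9 + (-I/9 + u/9) = -4/9 - I/9 + u/9)
-148 + x(12, -1)*(71 - 30) = -148 + (-4/9 - I/9 + (⅑)*(-1))*(71 - 30) = -148 + (-4/9 - I/9 - ⅑)*41 = -148 + (-5/9 - I/9)*41 = -148 + (-205/9 - 41*I/9) = -1537/9 - 41*I/9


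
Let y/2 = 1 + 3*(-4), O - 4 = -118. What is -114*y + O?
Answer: 2394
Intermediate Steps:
O = -114 (O = 4 - 118 = -114)
y = -22 (y = 2*(1 + 3*(-4)) = 2*(1 - 12) = 2*(-11) = -22)
-114*y + O = -114*(-22) - 114 = 2508 - 114 = 2394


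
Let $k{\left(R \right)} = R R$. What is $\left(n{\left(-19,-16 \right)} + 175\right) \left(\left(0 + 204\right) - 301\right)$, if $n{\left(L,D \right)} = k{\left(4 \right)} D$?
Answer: $7857$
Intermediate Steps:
$k{\left(R \right)} = R^{2}$
$n{\left(L,D \right)} = 16 D$ ($n{\left(L,D \right)} = 4^{2} D = 16 D$)
$\left(n{\left(-19,-16 \right)} + 175\right) \left(\left(0 + 204\right) - 301\right) = \left(16 \left(-16\right) + 175\right) \left(\left(0 + 204\right) - 301\right) = \left(-256 + 175\right) \left(204 - 301\right) = \left(-81\right) \left(-97\right) = 7857$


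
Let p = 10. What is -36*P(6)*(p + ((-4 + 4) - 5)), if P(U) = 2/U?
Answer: -60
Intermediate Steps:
-36*P(6)*(p + ((-4 + 4) - 5)) = -36*2/6*(10 + ((-4 + 4) - 5)) = -36*2*(⅙)*(10 + (0 - 5)) = -12*(10 - 5) = -12*5 = -36*5/3 = -60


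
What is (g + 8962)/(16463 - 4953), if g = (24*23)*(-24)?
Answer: -2143/5755 ≈ -0.37237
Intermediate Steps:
g = -13248 (g = 552*(-24) = -13248)
(g + 8962)/(16463 - 4953) = (-13248 + 8962)/(16463 - 4953) = -4286/11510 = -4286*1/11510 = -2143/5755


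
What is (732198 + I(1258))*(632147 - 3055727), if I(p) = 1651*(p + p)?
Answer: -11841888168120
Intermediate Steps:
I(p) = 3302*p (I(p) = 1651*(2*p) = 3302*p)
(732198 + I(1258))*(632147 - 3055727) = (732198 + 3302*1258)*(632147 - 3055727) = (732198 + 4153916)*(-2423580) = 4886114*(-2423580) = -11841888168120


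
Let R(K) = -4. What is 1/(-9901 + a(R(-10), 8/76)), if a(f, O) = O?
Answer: -19/188117 ≈ -0.00010100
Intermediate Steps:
1/(-9901 + a(R(-10), 8/76)) = 1/(-9901 + 8/76) = 1/(-9901 + 8*(1/76)) = 1/(-9901 + 2/19) = 1/(-188117/19) = -19/188117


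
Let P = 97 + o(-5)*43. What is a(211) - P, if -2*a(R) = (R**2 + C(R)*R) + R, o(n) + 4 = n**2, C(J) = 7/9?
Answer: -422065/18 ≈ -23448.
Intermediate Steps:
C(J) = 7/9 (C(J) = 7*(1/9) = 7/9)
o(n) = -4 + n**2
a(R) = -8*R/9 - R**2/2 (a(R) = -((R**2 + 7*R/9) + R)/2 = -(R**2 + 16*R/9)/2 = -8*R/9 - R**2/2)
P = 1000 (P = 97 + (-4 + (-5)**2)*43 = 97 + (-4 + 25)*43 = 97 + 21*43 = 97 + 903 = 1000)
a(211) - P = -1/18*211*(16 + 9*211) - 1*1000 = -1/18*211*(16 + 1899) - 1000 = -1/18*211*1915 - 1000 = -404065/18 - 1000 = -422065/18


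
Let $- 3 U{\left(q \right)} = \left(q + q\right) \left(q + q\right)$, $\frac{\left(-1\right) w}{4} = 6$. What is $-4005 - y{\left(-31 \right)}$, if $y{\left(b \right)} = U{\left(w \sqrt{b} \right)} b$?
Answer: $734043$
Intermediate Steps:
$w = -24$ ($w = \left(-4\right) 6 = -24$)
$U{\left(q \right)} = - \frac{4 q^{2}}{3}$ ($U{\left(q \right)} = - \frac{\left(q + q\right) \left(q + q\right)}{3} = - \frac{2 q 2 q}{3} = - \frac{4 q^{2}}{3}$)
$y{\left(b \right)} = - 768 b^{2}$ ($y{\left(b \right)} = - \frac{4 \left(- 24 \sqrt{b}\right)^{2}}{3} b = - \frac{4 \cdot 576 b}{3} b = - 768 b b = - 768 b^{2}$)
$-4005 - y{\left(-31 \right)} = -4005 - - 768 \left(-31\right)^{2} = -4005 - \left(-768\right) 961 = -4005 - -738048 = -4005 + 738048 = 734043$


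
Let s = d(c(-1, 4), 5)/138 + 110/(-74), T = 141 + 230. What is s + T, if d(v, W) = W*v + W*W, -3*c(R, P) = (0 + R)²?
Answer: 2831399/7659 ≈ 369.68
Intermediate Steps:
T = 371
c(R, P) = -R²/3 (c(R, P) = -(0 + R)²/3 = -R²/3)
d(v, W) = W² + W*v (d(v, W) = W*v + W² = W² + W*v)
s = -10090/7659 (s = (5*(5 - ⅓*(-1)²))/138 + 110/(-74) = (5*(5 - ⅓*1))*(1/138) + 110*(-1/74) = (5*(5 - ⅓))*(1/138) - 55/37 = (5*(14/3))*(1/138) - 55/37 = (70/3)*(1/138) - 55/37 = 35/207 - 55/37 = -10090/7659 ≈ -1.3174)
s + T = -10090/7659 + 371 = 2831399/7659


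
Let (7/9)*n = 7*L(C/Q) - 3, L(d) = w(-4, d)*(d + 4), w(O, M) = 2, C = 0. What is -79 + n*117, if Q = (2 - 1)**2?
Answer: 55256/7 ≈ 7893.7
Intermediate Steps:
Q = 1 (Q = 1**2 = 1)
L(d) = 8 + 2*d (L(d) = 2*(d + 4) = 2*(4 + d) = 8 + 2*d)
n = 477/7 (n = 9*(7*(8 + 2*(0/1)) - 3)/7 = 9*(7*(8 + 2*(0*1)) - 3)/7 = 9*(7*(8 + 2*0) - 3)/7 = 9*(7*(8 + 0) - 3)/7 = 9*(7*8 - 3)/7 = 9*(56 - 3)/7 = (9/7)*53 = 477/7 ≈ 68.143)
-79 + n*117 = -79 + (477/7)*117 = -79 + 55809/7 = 55256/7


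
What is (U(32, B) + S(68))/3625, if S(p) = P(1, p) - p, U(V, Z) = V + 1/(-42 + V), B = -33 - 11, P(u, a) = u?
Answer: -351/36250 ≈ -0.0096828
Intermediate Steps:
B = -44
S(p) = 1 - p
(U(32, B) + S(68))/3625 = ((1 + 32² - 42*32)/(-42 + 32) + (1 - 1*68))/3625 = ((1 + 1024 - 1344)/(-10) + (1 - 68))*(1/3625) = (-⅒*(-319) - 67)*(1/3625) = (319/10 - 67)*(1/3625) = -351/10*1/3625 = -351/36250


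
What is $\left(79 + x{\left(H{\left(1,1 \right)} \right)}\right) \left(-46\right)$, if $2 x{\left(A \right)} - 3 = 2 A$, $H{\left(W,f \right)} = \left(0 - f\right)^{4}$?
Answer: $-3749$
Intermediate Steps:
$H{\left(W,f \right)} = f^{4}$ ($H{\left(W,f \right)} = \left(- f\right)^{4} = f^{4}$)
$x{\left(A \right)} = \frac{3}{2} + A$ ($x{\left(A \right)} = \frac{3}{2} + \frac{2 A}{2} = \frac{3}{2} + A$)
$\left(79 + x{\left(H{\left(1,1 \right)} \right)}\right) \left(-46\right) = \left(79 + \left(\frac{3}{2} + 1^{4}\right)\right) \left(-46\right) = \left(79 + \left(\frac{3}{2} + 1\right)\right) \left(-46\right) = \left(79 + \frac{5}{2}\right) \left(-46\right) = \frac{163}{2} \left(-46\right) = -3749$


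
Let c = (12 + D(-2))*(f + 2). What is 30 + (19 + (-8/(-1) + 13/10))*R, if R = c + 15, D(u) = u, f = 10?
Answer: 7701/2 ≈ 3850.5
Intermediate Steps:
c = 120 (c = (12 - 2)*(10 + 2) = 10*12 = 120)
R = 135 (R = 120 + 15 = 135)
30 + (19 + (-8/(-1) + 13/10))*R = 30 + (19 + (-8/(-1) + 13/10))*135 = 30 + (19 + (-8*(-1) + 13*(⅒)))*135 = 30 + (19 + (8 + 13/10))*135 = 30 + (19 + 93/10)*135 = 30 + (283/10)*135 = 30 + 7641/2 = 7701/2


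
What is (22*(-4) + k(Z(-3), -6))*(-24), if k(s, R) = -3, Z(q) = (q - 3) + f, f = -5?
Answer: 2184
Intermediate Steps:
Z(q) = -8 + q (Z(q) = (q - 3) - 5 = (-3 + q) - 5 = -8 + q)
(22*(-4) + k(Z(-3), -6))*(-24) = (22*(-4) - 3)*(-24) = (-88 - 3)*(-24) = -91*(-24) = 2184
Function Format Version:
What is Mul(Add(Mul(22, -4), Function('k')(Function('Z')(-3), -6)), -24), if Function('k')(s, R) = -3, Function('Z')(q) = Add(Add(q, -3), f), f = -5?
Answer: 2184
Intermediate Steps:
Function('Z')(q) = Add(-8, q) (Function('Z')(q) = Add(Add(q, -3), -5) = Add(Add(-3, q), -5) = Add(-8, q))
Mul(Add(Mul(22, -4), Function('k')(Function('Z')(-3), -6)), -24) = Mul(Add(Mul(22, -4), -3), -24) = Mul(Add(-88, -3), -24) = Mul(-91, -24) = 2184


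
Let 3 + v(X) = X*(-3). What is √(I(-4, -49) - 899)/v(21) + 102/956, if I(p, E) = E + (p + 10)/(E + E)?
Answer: 51/478 - I*√46455/462 ≈ 0.10669 - 0.46652*I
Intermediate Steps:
v(X) = -3 - 3*X (v(X) = -3 + X*(-3) = -3 - 3*X)
I(p, E) = E + (10 + p)/(2*E) (I(p, E) = E + (10 + p)/((2*E)) = E + (10 + p)*(1/(2*E)) = E + (10 + p)/(2*E))
√(I(-4, -49) - 899)/v(21) + 102/956 = √((5 + (-49)² + (½)*(-4))/(-49) - 899)/(-3 - 3*21) + 102/956 = √(-(5 + 2401 - 2)/49 - 899)/(-3 - 63) + 102*(1/956) = √(-1/49*2404 - 899)/(-66) + 51/478 = √(-2404/49 - 899)*(-1/66) + 51/478 = √(-46455/49)*(-1/66) + 51/478 = (I*√46455/7)*(-1/66) + 51/478 = -I*√46455/462 + 51/478 = 51/478 - I*√46455/462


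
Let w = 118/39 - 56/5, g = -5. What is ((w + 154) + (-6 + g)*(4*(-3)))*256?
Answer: 13869056/195 ≈ 71123.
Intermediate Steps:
w = -1594/195 (w = 118*(1/39) - 56*⅕ = 118/39 - 56/5 = -1594/195 ≈ -8.1744)
((w + 154) + (-6 + g)*(4*(-3)))*256 = ((-1594/195 + 154) + (-6 - 5)*(4*(-3)))*256 = (28436/195 - 11*(-12))*256 = (28436/195 + 132)*256 = (54176/195)*256 = 13869056/195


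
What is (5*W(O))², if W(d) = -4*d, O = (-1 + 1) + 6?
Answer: 14400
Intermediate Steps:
O = 6 (O = 0 + 6 = 6)
(5*W(O))² = (5*(-4*6))² = (5*(-24))² = (-120)² = 14400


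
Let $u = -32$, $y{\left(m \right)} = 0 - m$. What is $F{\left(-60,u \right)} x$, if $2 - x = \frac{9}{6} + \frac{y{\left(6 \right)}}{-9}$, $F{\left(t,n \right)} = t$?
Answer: $10$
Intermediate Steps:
$y{\left(m \right)} = - m$
$x = - \frac{1}{6}$ ($x = 2 - \left(\frac{9}{6} + \frac{\left(-1\right) 6}{-9}\right) = 2 - \left(9 \cdot \frac{1}{6} - - \frac{2}{3}\right) = 2 - \left(\frac{3}{2} + \frac{2}{3}\right) = 2 - \frac{13}{6} = - \frac{1}{6} \approx -0.16667$)
$F{\left(-60,u \right)} x = \left(-60\right) \left(- \frac{1}{6}\right) = 10$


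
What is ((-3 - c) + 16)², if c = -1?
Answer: 196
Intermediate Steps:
((-3 - c) + 16)² = ((-3 - 1*(-1)) + 16)² = ((-3 + 1) + 16)² = (-2 + 16)² = 14² = 196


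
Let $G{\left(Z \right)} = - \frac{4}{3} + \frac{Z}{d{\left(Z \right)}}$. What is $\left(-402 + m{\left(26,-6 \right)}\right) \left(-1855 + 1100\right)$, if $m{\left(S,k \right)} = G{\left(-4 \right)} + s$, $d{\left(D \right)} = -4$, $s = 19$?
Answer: $\frac{868250}{3} \approx 2.8942 \cdot 10^{5}$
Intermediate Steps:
$G{\left(Z \right)} = - \frac{4}{3} - \frac{Z}{4}$ ($G{\left(Z \right)} = - \frac{4}{3} + \frac{Z}{-4} = \left(-4\right) \frac{1}{3} + Z \left(- \frac{1}{4}\right) = - \frac{4}{3} - \frac{Z}{4}$)
$m{\left(S,k \right)} = \frac{56}{3}$ ($m{\left(S,k \right)} = \left(- \frac{4}{3} - -1\right) + 19 = \left(- \frac{4}{3} + 1\right) + 19 = - \frac{1}{3} + 19 = \frac{56}{3}$)
$\left(-402 + m{\left(26,-6 \right)}\right) \left(-1855 + 1100\right) = \left(-402 + \frac{56}{3}\right) \left(-1855 + 1100\right) = \left(- \frac{1150}{3}\right) \left(-755\right) = \frac{868250}{3}$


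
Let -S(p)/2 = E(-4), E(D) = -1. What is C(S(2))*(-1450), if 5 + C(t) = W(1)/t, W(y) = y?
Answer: 6525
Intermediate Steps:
S(p) = 2 (S(p) = -2*(-1) = 2)
C(t) = -5 + 1/t
C(S(2))*(-1450) = (-5 + 1/2)*(-1450) = (-5 + ½)*(-1450) = -9/2*(-1450) = 6525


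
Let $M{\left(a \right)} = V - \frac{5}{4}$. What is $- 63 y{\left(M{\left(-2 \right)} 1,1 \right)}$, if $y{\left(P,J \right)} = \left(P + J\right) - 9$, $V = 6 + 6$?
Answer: $- \frac{693}{4} \approx -173.25$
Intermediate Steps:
$V = 12$
$M{\left(a \right)} = \frac{43}{4}$ ($M{\left(a \right)} = 12 - \frac{5}{4} = \frac{43}{4}$)
$y{\left(P,J \right)} = -9 + J + P$ ($y{\left(P,J \right)} = \left(J + P\right) - 9 = -9 + J + P$)
$- 63 y{\left(M{\left(-2 \right)} 1,1 \right)} = - 63 \left(-9 + 1 + \frac{43}{4} \cdot 1\right) = - 63 \left(-9 + 1 + \frac{43}{4}\right) = \left(-63\right) \frac{11}{4} = - \frac{693}{4}$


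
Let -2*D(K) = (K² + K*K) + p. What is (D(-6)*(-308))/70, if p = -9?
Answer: 693/5 ≈ 138.60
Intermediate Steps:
D(K) = 9/2 - K² (D(K) = -((K² + K*K) - 9)/2 = -((K² + K²) - 9)/2 = -(2*K² - 9)/2 = -(-9 + 2*K²)/2 = 9/2 - K²)
(D(-6)*(-308))/70 = ((9/2 - 1*(-6)²)*(-308))/70 = ((9/2 - 1*36)*(-308))*(1/70) = ((9/2 - 36)*(-308))*(1/70) = -63/2*(-308)*(1/70) = 9702*(1/70) = 693/5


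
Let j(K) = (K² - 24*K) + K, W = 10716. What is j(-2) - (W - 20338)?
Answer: 9672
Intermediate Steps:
j(K) = K² - 23*K
j(-2) - (W - 20338) = -2*(-23 - 2) - (10716 - 20338) = -2*(-25) - 1*(-9622) = 50 + 9622 = 9672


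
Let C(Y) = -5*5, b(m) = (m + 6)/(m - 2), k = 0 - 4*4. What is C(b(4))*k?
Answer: 400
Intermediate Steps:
k = -16 (k = 0 - 16 = -16)
b(m) = (6 + m)/(-2 + m)
C(Y) = -25
C(b(4))*k = -25*(-16) = 400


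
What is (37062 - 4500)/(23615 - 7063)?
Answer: 16281/8276 ≈ 1.9673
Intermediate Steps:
(37062 - 4500)/(23615 - 7063) = 32562/16552 = 32562*(1/16552) = 16281/8276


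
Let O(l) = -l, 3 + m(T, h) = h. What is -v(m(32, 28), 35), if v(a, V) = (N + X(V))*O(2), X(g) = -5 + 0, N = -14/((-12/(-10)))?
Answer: -100/3 ≈ -33.333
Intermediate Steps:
m(T, h) = -3 + h
N = -35/3 (N = -14/((-12*(-⅒))) = -14/6/5 = -14*⅚ = -35/3 ≈ -11.667)
X(g) = -5
v(a, V) = 100/3 (v(a, V) = (-35/3 - 5)*(-1*2) = -50/3*(-2) = 100/3)
-v(m(32, 28), 35) = -1*100/3 = -100/3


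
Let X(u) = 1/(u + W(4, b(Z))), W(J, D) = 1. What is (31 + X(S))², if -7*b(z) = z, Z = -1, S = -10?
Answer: 77284/81 ≈ 954.12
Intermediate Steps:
b(z) = -z/7
X(u) = 1/(1 + u) (X(u) = 1/(u + 1) = 1/(1 + u))
(31 + X(S))² = (31 + 1/(1 - 10))² = (31 + 1/(-9))² = (31 - ⅑)² = (278/9)² = 77284/81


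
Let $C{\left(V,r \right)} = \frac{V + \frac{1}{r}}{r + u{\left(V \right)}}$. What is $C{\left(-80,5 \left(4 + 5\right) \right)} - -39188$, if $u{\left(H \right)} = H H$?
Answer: $\frac{11365496101}{290025} \approx 39188.0$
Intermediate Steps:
$u{\left(H \right)} = H^{2}$
$C{\left(V,r \right)} = \frac{V + \frac{1}{r}}{r + V^{2}}$
$C{\left(-80,5 \left(4 + 5\right) \right)} - -39188 = \frac{1 - 80 \cdot 5 \left(4 + 5\right)}{5 \left(4 + 5\right) \left(5 \left(4 + 5\right) + \left(-80\right)^{2}\right)} - -39188 = \frac{1 - 80 \cdot 5 \cdot 9}{5 \cdot 9 \left(5 \cdot 9 + 6400\right)} + 39188 = \frac{1 - 3600}{45 \left(45 + 6400\right)} + 39188 = \frac{1 - 3600}{45 \cdot 6445} + 39188 = \frac{1}{45} \cdot \frac{1}{6445} \left(-3599\right) + 39188 = - \frac{3599}{290025} + 39188 = \frac{11365496101}{290025}$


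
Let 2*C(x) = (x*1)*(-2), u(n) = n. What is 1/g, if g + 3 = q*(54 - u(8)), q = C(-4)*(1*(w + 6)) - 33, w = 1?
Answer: -1/233 ≈ -0.0042918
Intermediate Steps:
C(x) = -x (C(x) = ((x*1)*(-2))/2 = (x*(-2))/2 = (-2*x)/2 = -x)
q = -5 (q = (-1*(-4))*(1*(1 + 6)) - 33 = 4*(1*7) - 33 = 4*7 - 33 = 28 - 33 = -5)
g = -233 (g = -3 - 5*(54 - 1*8) = -3 - 5*(54 - 8) = -3 - 5*46 = -3 - 230 = -233)
1/g = 1/(-233) = -1/233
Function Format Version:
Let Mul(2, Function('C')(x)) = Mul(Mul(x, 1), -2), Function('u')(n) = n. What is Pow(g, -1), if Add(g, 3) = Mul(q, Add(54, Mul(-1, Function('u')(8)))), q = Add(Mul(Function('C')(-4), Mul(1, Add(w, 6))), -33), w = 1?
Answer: Rational(-1, 233) ≈ -0.0042918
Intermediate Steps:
Function('C')(x) = Mul(-1, x) (Function('C')(x) = Mul(Rational(1, 2), Mul(Mul(x, 1), -2)) = Mul(Rational(1, 2), Mul(x, -2)) = Mul(Rational(1, 2), Mul(-2, x)) = Mul(-1, x))
q = -5 (q = Add(Mul(Mul(-1, -4), Mul(1, Add(1, 6))), -33) = Add(Mul(4, Mul(1, 7)), -33) = Add(Mul(4, 7), -33) = Add(28, -33) = -5)
g = -233 (g = Add(-3, Mul(-5, Add(54, Mul(-1, 8)))) = Add(-3, Mul(-5, Add(54, -8))) = Add(-3, Mul(-5, 46)) = Add(-3, -230) = -233)
Pow(g, -1) = Pow(-233, -1) = Rational(-1, 233)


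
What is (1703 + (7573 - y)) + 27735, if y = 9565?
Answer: 27446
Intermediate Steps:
(1703 + (7573 - y)) + 27735 = (1703 + (7573 - 1*9565)) + 27735 = (1703 + (7573 - 9565)) + 27735 = (1703 - 1992) + 27735 = -289 + 27735 = 27446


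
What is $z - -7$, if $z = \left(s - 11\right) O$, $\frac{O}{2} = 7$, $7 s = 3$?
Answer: $-141$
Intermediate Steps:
$s = \frac{3}{7}$ ($s = \frac{1}{7} \cdot 3 = \frac{3}{7} \approx 0.42857$)
$O = 14$ ($O = 2 \cdot 7 = 14$)
$z = -148$ ($z = \left(\frac{3}{7} - 11\right) 14 = \left(- \frac{74}{7}\right) 14 = -148$)
$z - -7 = -148 - -7 = -148 + 7 = -141$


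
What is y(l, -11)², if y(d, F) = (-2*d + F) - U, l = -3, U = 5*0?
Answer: 25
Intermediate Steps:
U = 0
y(d, F) = F - 2*d (y(d, F) = (-2*d + F) - 1*0 = (F - 2*d) + 0 = F - 2*d)
y(l, -11)² = (-11 - 2*(-3))² = (-11 + 6)² = (-5)² = 25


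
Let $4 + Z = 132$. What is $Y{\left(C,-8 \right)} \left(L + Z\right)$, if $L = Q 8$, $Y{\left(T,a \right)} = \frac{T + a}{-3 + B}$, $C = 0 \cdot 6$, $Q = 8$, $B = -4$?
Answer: $\frac{1536}{7} \approx 219.43$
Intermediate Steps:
$C = 0$
$Y{\left(T,a \right)} = - \frac{T}{7} - \frac{a}{7}$ ($Y{\left(T,a \right)} = \frac{T + a}{-3 - 4} = \frac{T + a}{-7} = \left(T + a\right) \left(- \frac{1}{7}\right) = - \frac{T}{7} - \frac{a}{7}$)
$Z = 128$ ($Z = -4 + 132 = 128$)
$L = 64$ ($L = 8 \cdot 8 = 64$)
$Y{\left(C,-8 \right)} \left(L + Z\right) = \left(\left(- \frac{1}{7}\right) 0 - - \frac{8}{7}\right) \left(64 + 128\right) = \left(0 + \frac{8}{7}\right) 192 = \frac{8}{7} \cdot 192 = \frac{1536}{7}$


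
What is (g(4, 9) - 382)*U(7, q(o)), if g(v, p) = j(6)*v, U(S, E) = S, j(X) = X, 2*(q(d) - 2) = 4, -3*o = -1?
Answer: -2506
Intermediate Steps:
o = 1/3 (o = -1/3*(-1) = 1/3 ≈ 0.33333)
q(d) = 4 (q(d) = 2 + (1/2)*4 = 2 + 2 = 4)
g(v, p) = 6*v
(g(4, 9) - 382)*U(7, q(o)) = (6*4 - 382)*7 = (24 - 382)*7 = -358*7 = -2506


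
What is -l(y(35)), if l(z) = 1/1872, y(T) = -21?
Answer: -1/1872 ≈ -0.00053419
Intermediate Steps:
l(z) = 1/1872
-l(y(35)) = -1*1/1872 = -1/1872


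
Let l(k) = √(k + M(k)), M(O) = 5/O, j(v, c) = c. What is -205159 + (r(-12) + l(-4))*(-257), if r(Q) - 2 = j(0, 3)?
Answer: -206444 - 257*I*√21/2 ≈ -2.0644e+5 - 588.86*I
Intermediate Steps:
r(Q) = 5 (r(Q) = 2 + 3 = 5)
l(k) = √(k + 5/k)
-205159 + (r(-12) + l(-4))*(-257) = -205159 + (5 + √(-4 + 5/(-4)))*(-257) = -205159 + (5 + √(-4 + 5*(-¼)))*(-257) = -205159 + (5 + √(-4 - 5/4))*(-257) = -205159 + (5 + √(-21/4))*(-257) = -205159 + (5 + I*√21/2)*(-257) = -205159 + (-1285 - 257*I*√21/2) = -206444 - 257*I*√21/2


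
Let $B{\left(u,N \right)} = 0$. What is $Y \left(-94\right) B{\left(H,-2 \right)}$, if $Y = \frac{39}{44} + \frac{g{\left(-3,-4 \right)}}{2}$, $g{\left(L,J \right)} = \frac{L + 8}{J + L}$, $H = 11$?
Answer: $0$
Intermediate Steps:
$g{\left(L,J \right)} = \frac{8 + L}{J + L}$
$Y = \frac{163}{308}$ ($Y = \frac{39}{44} + \frac{\frac{1}{-4 - 3} \left(8 - 3\right)}{2} = 39 \cdot \frac{1}{44} + \frac{1}{-7} \cdot 5 \cdot \frac{1}{2} = \frac{39}{44} + \left(- \frac{1}{7}\right) 5 \cdot \frac{1}{2} = \frac{39}{44} - \frac{5}{14} = \frac{163}{308} \approx 0.52922$)
$Y \left(-94\right) B{\left(H,-2 \right)} = \frac{163}{308} \left(-94\right) 0 = \left(- \frac{7661}{154}\right) 0 = 0$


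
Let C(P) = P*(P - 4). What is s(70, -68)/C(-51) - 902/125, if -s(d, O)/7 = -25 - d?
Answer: -489397/70125 ≈ -6.9789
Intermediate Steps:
s(d, O) = 175 + 7*d (s(d, O) = -7*(-25 - d) = 175 + 7*d)
C(P) = P*(-4 + P)
s(70, -68)/C(-51) - 902/125 = (175 + 7*70)/((-51*(-4 - 51))) - 902/125 = (175 + 490)/((-51*(-55))) - 902*1/125 = 665/2805 - 902/125 = 665*(1/2805) - 902/125 = 133/561 - 902/125 = -489397/70125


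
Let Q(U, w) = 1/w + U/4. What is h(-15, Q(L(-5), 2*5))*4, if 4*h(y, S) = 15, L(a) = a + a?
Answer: 15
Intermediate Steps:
L(a) = 2*a
Q(U, w) = 1/w + U/4 (Q(U, w) = 1/w + U*(¼) = 1/w + U/4)
h(y, S) = 15/4 (h(y, S) = (¼)*15 = 15/4)
h(-15, Q(L(-5), 2*5))*4 = (15/4)*4 = 15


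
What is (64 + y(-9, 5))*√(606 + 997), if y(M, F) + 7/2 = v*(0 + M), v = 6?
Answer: 13*√1603/2 ≈ 260.24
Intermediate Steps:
y(M, F) = -7/2 + 6*M (y(M, F) = -7/2 + 6*(0 + M) = -7/2 + 6*M)
(64 + y(-9, 5))*√(606 + 997) = (64 + (-7/2 + 6*(-9)))*√(606 + 997) = (64 + (-7/2 - 54))*√1603 = (64 - 115/2)*√1603 = 13*√1603/2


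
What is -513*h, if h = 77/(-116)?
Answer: 39501/116 ≈ 340.53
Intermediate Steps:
h = -77/116 (h = 77*(-1/116) = -77/116 ≈ -0.66379)
-513*h = -513*(-77/116) = 39501/116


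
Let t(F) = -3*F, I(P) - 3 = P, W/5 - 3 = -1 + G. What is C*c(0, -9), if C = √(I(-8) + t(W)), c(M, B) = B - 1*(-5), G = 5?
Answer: -4*I*√110 ≈ -41.952*I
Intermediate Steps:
W = 35 (W = 15 + 5*(-1 + 5) = 15 + 5*4 = 15 + 20 = 35)
I(P) = 3 + P
c(M, B) = 5 + B (c(M, B) = B + 5 = 5 + B)
C = I*√110 (C = √((3 - 8) - 3*35) = √(-5 - 105) = √(-110) = I*√110 ≈ 10.488*I)
C*c(0, -9) = (I*√110)*(5 - 9) = (I*√110)*(-4) = -4*I*√110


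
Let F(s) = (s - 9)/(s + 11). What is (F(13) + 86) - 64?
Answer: 133/6 ≈ 22.167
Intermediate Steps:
F(s) = (-9 + s)/(11 + s)
(F(13) + 86) - 64 = ((-9 + 13)/(11 + 13) + 86) - 64 = (4/24 + 86) - 64 = ((1/24)*4 + 86) - 64 = (⅙ + 86) - 64 = 517/6 - 64 = 133/6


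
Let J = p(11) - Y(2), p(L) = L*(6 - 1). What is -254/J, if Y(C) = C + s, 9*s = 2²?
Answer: -2286/473 ≈ -4.8330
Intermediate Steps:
p(L) = 5*L (p(L) = L*5 = 5*L)
s = 4/9 (s = (⅑)*2² = (⅑)*4 = 4/9 ≈ 0.44444)
Y(C) = 4/9 + C (Y(C) = C + 4/9 = 4/9 + C)
J = 473/9 (J = 5*11 - (4/9 + 2) = 55 - 1*22/9 = 55 - 22/9 = 473/9 ≈ 52.556)
-254/J = -254/473/9 = -254*9/473 = -2286/473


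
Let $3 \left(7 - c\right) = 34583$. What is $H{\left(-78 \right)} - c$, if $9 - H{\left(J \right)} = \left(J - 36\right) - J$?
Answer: $\frac{34697}{3} \approx 11566.0$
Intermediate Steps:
$H{\left(J \right)} = 45$ ($H{\left(J \right)} = 9 - \left(\left(J - 36\right) - J\right) = 9 - \left(\left(-36 + J\right) - J\right) = 9 - -36 = 9 + 36 = 45$)
$c = - \frac{34562}{3}$ ($c = 7 - \frac{34583}{3} = - \frac{34562}{3} \approx -11521.0$)
$H{\left(-78 \right)} - c = 45 - - \frac{34562}{3} = 45 + \frac{34562}{3} = \frac{34697}{3}$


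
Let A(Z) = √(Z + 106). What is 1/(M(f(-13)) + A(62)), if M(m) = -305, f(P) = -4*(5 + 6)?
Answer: -305/92857 - 2*√42/92857 ≈ -0.0034242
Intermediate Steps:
f(P) = -44 (f(P) = -4*11 = -44)
A(Z) = √(106 + Z)
1/(M(f(-13)) + A(62)) = 1/(-305 + √(106 + 62)) = 1/(-305 + √168) = 1/(-305 + 2*√42)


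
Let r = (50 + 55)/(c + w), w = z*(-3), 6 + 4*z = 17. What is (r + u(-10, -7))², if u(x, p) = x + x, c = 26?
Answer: 1000000/5041 ≈ 198.37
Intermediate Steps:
z = 11/4 (z = -3/2 + (¼)*17 = -3/2 + 17/4 = 11/4 ≈ 2.7500)
w = -33/4 (w = (11/4)*(-3) = -33/4 ≈ -8.2500)
u(x, p) = 2*x
r = 420/71 (r = (50 + 55)/(26 - 33/4) = 105/(71/4) = 105*(4/71) = 420/71 ≈ 5.9155)
(r + u(-10, -7))² = (420/71 + 2*(-10))² = (420/71 - 20)² = (-1000/71)² = 1000000/5041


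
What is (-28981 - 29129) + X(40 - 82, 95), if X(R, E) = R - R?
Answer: -58110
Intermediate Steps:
X(R, E) = 0
(-28981 - 29129) + X(40 - 82, 95) = (-28981 - 29129) + 0 = -58110 + 0 = -58110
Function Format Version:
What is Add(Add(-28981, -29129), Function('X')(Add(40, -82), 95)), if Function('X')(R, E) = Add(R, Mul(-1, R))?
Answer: -58110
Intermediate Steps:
Function('X')(R, E) = 0
Add(Add(-28981, -29129), Function('X')(Add(40, -82), 95)) = Add(Add(-28981, -29129), 0) = Add(-58110, 0) = -58110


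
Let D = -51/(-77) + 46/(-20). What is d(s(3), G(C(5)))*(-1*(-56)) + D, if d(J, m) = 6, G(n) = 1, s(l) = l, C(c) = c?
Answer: 257459/770 ≈ 334.36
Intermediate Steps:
D = -1261/770 (D = -51*(-1/77) + 46*(-1/20) = 51/77 - 23/10 = -1261/770 ≈ -1.6377)
d(s(3), G(C(5)))*(-1*(-56)) + D = 6*(-1*(-56)) - 1261/770 = 6*56 - 1261/770 = 336 - 1261/770 = 257459/770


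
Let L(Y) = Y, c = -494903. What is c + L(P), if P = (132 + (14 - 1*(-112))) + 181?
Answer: -494464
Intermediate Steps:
P = 439 (P = (132 + (14 + 112)) + 181 = (132 + 126) + 181 = 258 + 181 = 439)
c + L(P) = -494903 + 439 = -494464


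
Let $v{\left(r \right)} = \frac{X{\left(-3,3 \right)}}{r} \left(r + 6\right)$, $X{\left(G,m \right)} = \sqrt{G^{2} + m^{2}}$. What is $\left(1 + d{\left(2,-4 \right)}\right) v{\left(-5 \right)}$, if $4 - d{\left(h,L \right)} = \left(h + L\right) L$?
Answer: $\frac{9 \sqrt{2}}{5} \approx 2.5456$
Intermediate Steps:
$d{\left(h,L \right)} = 4 - L \left(L + h\right)$ ($d{\left(h,L \right)} = 4 - \left(h + L\right) L = 4 - \left(L + h\right) L = 4 - L \left(L + h\right)$)
$v{\left(r \right)} = \frac{3 \sqrt{2} \left(6 + r\right)}{r}$ ($v{\left(r \right)} = \frac{\sqrt{\left(-3\right)^{2} + 3^{2}}}{r} \left(r + 6\right) = \frac{\sqrt{9 + 9}}{r} \left(6 + r\right) = \frac{\sqrt{18}}{r} \left(6 + r\right) = \frac{3 \sqrt{2}}{r} \left(6 + r\right) = \frac{3 \sqrt{2} \left(6 + r\right)}{r}$)
$\left(1 + d{\left(2,-4 \right)}\right) v{\left(-5 \right)} = \left(1 - \left(12 - 8\right)\right) \frac{3 \sqrt{2} \left(6 - 5\right)}{-5} = \left(1 + \left(4 - 16 + 8\right)\right) 3 \sqrt{2} \left(- \frac{1}{5}\right) 1 = \left(1 + \left(4 - 16 + 8\right)\right) \left(- \frac{3 \sqrt{2}}{5}\right) = \left(1 - 4\right) \left(- \frac{3 \sqrt{2}}{5}\right) = - 3 \left(- \frac{3 \sqrt{2}}{5}\right) = \frac{9 \sqrt{2}}{5}$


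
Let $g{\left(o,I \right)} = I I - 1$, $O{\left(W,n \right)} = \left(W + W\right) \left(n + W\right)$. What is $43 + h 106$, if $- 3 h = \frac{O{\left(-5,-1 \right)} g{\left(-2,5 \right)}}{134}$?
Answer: $- \frac{22559}{67} \approx -336.7$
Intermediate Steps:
$O{\left(W,n \right)} = 2 W \left(W + n\right)$
$g{\left(o,I \right)} = -1 + I^{2}$ ($g{\left(o,I \right)} = I^{2} - 1 = -1 + I^{2}$)
$h = - \frac{240}{67}$ ($h = - \frac{2 \left(-5\right) \left(-5 - 1\right) \left(-1 + 5^{2}\right) \frac{1}{134}}{3} = - \frac{2 \left(-5\right) \left(-6\right) \left(-1 + 25\right) \frac{1}{134}}{3} = - \frac{60 \cdot 24 \cdot \frac{1}{134}}{3} = - \frac{1440 \cdot \frac{1}{134}}{3} = \left(- \frac{1}{3}\right) \frac{720}{67} = - \frac{240}{67} \approx -3.5821$)
$43 + h 106 = 43 - \frac{25440}{67} = - \frac{22559}{67}$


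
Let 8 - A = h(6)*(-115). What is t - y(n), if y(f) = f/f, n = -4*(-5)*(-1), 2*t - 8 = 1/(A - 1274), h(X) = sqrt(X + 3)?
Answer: 5525/1842 ≈ 2.9995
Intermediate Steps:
h(X) = sqrt(3 + X)
A = 353 (A = 8 - sqrt(3 + 6)*(-115) = 8 - sqrt(9)*(-115) = 8 - 3*(-115) = 8 - 1*(-345) = 8 + 345 = 353)
t = 7367/1842 (t = 4 + 1/(2*(353 - 1274)) = 4 + (1/2)/(-921) = 4 + (1/2)*(-1/921) = 4 - 1/1842 = 7367/1842 ≈ 3.9995)
n = -20 (n = 20*(-1) = -20)
y(f) = 1
t - y(n) = 7367/1842 - 1*1 = 7367/1842 - 1 = 5525/1842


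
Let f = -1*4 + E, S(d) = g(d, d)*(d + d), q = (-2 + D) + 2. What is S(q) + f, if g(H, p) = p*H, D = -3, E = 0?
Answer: -58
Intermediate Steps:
g(H, p) = H*p
q = -3 (q = (-2 - 3) + 2 = -5 + 2 = -3)
S(d) = 2*d³ (S(d) = (d*d)*(d + d) = d²*(2*d) = 2*d³)
f = -4 (f = -1*4 + 0 = -4 + 0 = -4)
S(q) + f = 2*(-3)³ - 4 = 2*(-27) - 4 = -54 - 4 = -58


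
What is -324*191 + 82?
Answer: -61802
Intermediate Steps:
-324*191 + 82 = -61884 + 82 = -61802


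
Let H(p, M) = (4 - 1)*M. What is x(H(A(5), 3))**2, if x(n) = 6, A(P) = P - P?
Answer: 36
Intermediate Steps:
A(P) = 0
H(p, M) = 3*M
x(H(A(5), 3))**2 = 6**2 = 36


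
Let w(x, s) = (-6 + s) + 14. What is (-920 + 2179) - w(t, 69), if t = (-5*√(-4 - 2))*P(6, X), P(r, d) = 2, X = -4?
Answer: 1182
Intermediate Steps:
t = -10*I*√6 (t = -5*√(-4 - 2)*2 = -5*I*√6*2 = -10*I*√6 ≈ -24.495*I)
w(x, s) = 8 + s
(-920 + 2179) - w(t, 69) = (-920 + 2179) - (8 + 69) = 1259 - 1*77 = 1259 - 77 = 1182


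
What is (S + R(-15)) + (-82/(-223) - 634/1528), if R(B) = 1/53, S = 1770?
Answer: 15982341413/9029716 ≈ 1770.0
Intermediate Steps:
R(B) = 1/53
(S + R(-15)) + (-82/(-223) - 634/1528) = (1770 + 1/53) + (-82/(-223) - 634/1528) = 93811/53 + (-82*(-1/223) - 634*1/1528) = 93811/53 + (82/223 - 317/764) = 93811/53 - 8043/170372 = 15982341413/9029716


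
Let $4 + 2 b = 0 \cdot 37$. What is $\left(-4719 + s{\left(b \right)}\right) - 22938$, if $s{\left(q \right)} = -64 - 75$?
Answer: $-27796$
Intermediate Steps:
$b = -2$ ($b = -2 + \frac{0 \cdot 37}{2} = -2 + \frac{1}{2} \cdot 0 = -2 + 0 = -2$)
$s{\left(q \right)} = -139$ ($s{\left(q \right)} = -64 - 75 = -139$)
$\left(-4719 + s{\left(b \right)}\right) - 22938 = \left(-4719 - 139\right) - 22938 = -4858 - 22938 = -27796$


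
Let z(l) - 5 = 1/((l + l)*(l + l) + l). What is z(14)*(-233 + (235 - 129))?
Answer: -506857/798 ≈ -635.16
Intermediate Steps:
z(l) = 5 + 1/(l + 4*l**2) (z(l) = 5 + 1/((l + l)*(l + l) + l) = 5 + 1/((2*l)*(2*l) + l) = 5 + 1/(4*l**2 + l) = 5 + 1/(l + 4*l**2))
z(14)*(-233 + (235 - 129)) = ((1 + 5*14 + 20*14**2)/(14*(1 + 4*14)))*(-233 + (235 - 129)) = ((1 + 70 + 20*196)/(14*(1 + 56)))*(-233 + 106) = ((1/14)*(1 + 70 + 3920)/57)*(-127) = ((1/14)*(1/57)*3991)*(-127) = (3991/798)*(-127) = -506857/798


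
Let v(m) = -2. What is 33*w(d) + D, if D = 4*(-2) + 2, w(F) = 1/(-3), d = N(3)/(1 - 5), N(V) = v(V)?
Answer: -17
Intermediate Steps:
N(V) = -2
d = ½ (d = -2/(1 - 5) = -2/(-4) = -¼*(-2) = ½ ≈ 0.50000)
w(F) = -⅓
D = -6 (D = -8 + 2 = -6)
33*w(d) + D = 33*(-⅓) - 6 = -11 - 6 = -17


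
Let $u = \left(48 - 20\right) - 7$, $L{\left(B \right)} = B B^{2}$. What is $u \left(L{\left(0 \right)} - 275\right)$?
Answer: $-5775$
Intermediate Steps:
$L{\left(B \right)} = B^{3}$
$u = 21$ ($u = 28 - 7 = 21$)
$u \left(L{\left(0 \right)} - 275\right) = 21 \left(0^{3} - 275\right) = 21 \left(0 - 275\right) = 21 \left(-275\right) = -5775$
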